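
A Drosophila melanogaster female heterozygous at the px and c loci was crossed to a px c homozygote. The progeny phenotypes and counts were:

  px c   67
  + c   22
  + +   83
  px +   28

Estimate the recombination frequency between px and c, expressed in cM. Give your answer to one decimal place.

The two most frequent classes, + + (83) and px c (67), are the parental types, so the F1 was + + / px c.
The recombinant classes are + c and px +: 22 + 28 = 50.
Recombination frequency = 50/200 = 0.2500 ≈ 25.0%, i.e. 25.0 cM.

25.0 cM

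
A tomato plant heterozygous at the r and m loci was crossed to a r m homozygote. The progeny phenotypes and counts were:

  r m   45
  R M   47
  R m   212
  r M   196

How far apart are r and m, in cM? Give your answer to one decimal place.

The two most frequent classes, R m (212) and r M (196), are the parental types, so the F1 was R m / r M.
The recombinant classes are R M and r m: 47 + 45 = 92.
Recombination frequency = 92/500 = 0.1840 ≈ 18.4%, i.e. 18.4 cM.

18.4 cM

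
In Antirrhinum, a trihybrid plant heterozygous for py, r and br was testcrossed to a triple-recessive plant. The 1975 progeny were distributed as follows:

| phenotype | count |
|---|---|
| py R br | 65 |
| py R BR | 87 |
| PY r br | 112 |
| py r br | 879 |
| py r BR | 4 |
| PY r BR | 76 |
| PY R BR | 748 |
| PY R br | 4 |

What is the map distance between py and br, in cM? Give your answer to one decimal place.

The two most frequent reciprocal classes, PY R BR and py r br, are the parental types, so the F1 was PY R BR / py r br.
The two rarest classes, PY R br and py r BR, are the double crossovers. Comparing them with the parentals, only the br allele has switched, so br is the middle locus and the order is py – br – r.
Crossovers in the py–br interval produce the single-crossover classes py R BR and PY r br (87 + 112 = 199) plus the double crossovers (8).
RF(py–br) = (199 + 8) / 1975 = 207/1975 = 0.1048 → 10.5 cM.

10.5 cM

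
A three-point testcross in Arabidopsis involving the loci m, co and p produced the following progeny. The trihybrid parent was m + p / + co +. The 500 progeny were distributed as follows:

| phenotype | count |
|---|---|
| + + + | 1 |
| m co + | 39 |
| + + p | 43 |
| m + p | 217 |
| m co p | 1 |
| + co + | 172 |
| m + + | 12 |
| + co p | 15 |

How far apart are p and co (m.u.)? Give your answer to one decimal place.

5.8 m.u.

The two rarest classes, m co p and + + +, are the double crossovers. Comparing them with the parentals, only the co allele has switched, so co is the middle locus and the order is p – co – m.
Crossovers in the p–co interval produce the single-crossover classes m + + and + co p (12 + 15 = 27) plus the double crossovers (2).
RF(p–co) = (27 + 2) / 500 = 29/500 = 0.0580 → 5.8 m.u.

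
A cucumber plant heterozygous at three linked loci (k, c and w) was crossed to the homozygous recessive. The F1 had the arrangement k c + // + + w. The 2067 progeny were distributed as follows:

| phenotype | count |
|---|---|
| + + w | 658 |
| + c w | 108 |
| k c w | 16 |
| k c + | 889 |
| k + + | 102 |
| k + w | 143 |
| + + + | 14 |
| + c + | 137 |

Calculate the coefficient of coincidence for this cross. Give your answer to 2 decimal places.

0.83

The two rarest classes, k c w and + + +, are the double crossovers. Comparing them with the parentals, only the w allele has switched, so w is the middle locus and the order is k – w – c.
k–w: (280 + 30)/2067 = 0.1500; w–c: (210 + 30)/2067 = 0.1161.
Expected DCO frequency = 0.1500 × 0.1161 ≈ 0.01741; observed = 30/2067 ≈ 0.01451.
Coefficient of coincidence = 0.01451/0.01741 ≈ 0.83.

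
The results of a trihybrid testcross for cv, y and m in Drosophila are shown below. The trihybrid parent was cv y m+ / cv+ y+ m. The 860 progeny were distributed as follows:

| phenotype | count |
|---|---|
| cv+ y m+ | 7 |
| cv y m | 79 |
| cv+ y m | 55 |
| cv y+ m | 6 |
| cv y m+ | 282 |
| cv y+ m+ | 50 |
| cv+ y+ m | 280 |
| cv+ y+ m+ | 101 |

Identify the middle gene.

The two rarest classes, cv+ y m+ and cv y+ m, are the double crossovers. Comparing them with the parentals, only the cv allele has switched, so cv is the middle locus and the order is y – cv – m.

cv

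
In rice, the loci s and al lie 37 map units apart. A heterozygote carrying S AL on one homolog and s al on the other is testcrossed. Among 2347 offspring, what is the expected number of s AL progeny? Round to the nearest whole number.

434

A map distance of 37 map units corresponds to a recombination frequency of 0.370.
The F1 is S AL / s al, so s AL is a recombinant gamete class with expected frequency r/2 = 0.370/2 = 0.1850.
Expected number = 0.1850 × 2347 = 434.19 ≈ 434.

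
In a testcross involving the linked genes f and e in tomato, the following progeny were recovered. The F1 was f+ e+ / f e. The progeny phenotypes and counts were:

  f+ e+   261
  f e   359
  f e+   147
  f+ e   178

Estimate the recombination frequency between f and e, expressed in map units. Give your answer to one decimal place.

34.4 map units

The recombinant classes are f+ e and f e+: 178 + 147 = 325.
Recombination frequency = 325/945 = 0.3439 ≈ 34.4%, i.e. 34.4 map units.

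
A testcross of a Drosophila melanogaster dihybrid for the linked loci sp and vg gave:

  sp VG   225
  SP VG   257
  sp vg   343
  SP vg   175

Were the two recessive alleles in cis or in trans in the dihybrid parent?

The two most frequent classes are SP VG (257) and sp vg (343); these are the parental (non-recombinant) types.
So the F1 carried SP VG on one chromosome and sp vg on the other — the recessive alleles are on the same chromosome (cis / coupling).

cis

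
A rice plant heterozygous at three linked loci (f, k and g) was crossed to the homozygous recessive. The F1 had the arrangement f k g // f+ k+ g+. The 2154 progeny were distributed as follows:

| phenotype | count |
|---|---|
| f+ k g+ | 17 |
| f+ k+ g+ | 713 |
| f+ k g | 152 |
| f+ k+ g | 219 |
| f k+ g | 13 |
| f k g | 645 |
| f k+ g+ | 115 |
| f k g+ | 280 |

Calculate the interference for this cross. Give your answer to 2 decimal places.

The two rarest classes, f k+ g and f+ k g+, are the double crossovers. Comparing them with the parentals, only the k allele has switched, so k is the middle locus and the order is g – k – f.
g–k: (499 + 30)/2154 = 0.2456; k–f: (267 + 30)/2154 = 0.1379.
Expected DCO frequency = 0.2456 × 0.1379 ≈ 0.03387; observed = 30/2154 ≈ 0.01393.
Coefficient of coincidence = 0.01393/0.03387 ≈ 0.41; interference = 1 − 0.41 = 0.59.

0.59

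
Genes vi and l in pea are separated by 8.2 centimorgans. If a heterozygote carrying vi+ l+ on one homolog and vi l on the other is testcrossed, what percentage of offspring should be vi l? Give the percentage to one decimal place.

A map distance of 8.2 centimorgans corresponds to a recombination frequency of 0.082.
The F1 is vi+ l+ / vi l, so vi l is a parental gamete class with expected frequency (1 − r)/2 = 0.918/2 = 0.4590.
That is 0.4590 = 45.9% of the progeny.

45.9%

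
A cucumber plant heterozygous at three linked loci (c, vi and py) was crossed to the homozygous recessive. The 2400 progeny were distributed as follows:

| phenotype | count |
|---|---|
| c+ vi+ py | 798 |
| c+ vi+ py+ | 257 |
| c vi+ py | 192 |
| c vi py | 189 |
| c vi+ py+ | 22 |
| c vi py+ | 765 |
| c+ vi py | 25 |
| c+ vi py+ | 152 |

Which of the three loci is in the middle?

vi

The two most frequent reciprocal classes, c vi py+ and c+ vi+ py, are the parental types, so the F1 was c vi py+ / c+ vi+ py.
The two rarest classes, c vi+ py+ and c+ vi py, are the double crossovers. Comparing them with the parentals, only the vi allele has switched, so vi is the middle locus and the order is c – vi – py.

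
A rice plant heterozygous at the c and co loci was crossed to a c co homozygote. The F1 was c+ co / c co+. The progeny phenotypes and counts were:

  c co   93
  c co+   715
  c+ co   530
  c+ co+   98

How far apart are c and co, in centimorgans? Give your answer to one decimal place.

The recombinant classes are c+ co+ and c co: 98 + 93 = 191.
Recombination frequency = 191/1436 = 0.1330 ≈ 13.3%, i.e. 13.3 centimorgans.

13.3 centimorgans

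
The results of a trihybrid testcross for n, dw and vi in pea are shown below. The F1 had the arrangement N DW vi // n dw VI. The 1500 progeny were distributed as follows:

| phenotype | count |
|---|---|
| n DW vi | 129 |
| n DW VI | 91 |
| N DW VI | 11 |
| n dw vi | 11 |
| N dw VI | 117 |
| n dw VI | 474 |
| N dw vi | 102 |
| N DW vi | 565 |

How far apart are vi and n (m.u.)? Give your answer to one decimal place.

17.9 m.u.

The two rarest classes, N DW VI and n dw vi, are the double crossovers. Comparing them with the parentals, only the vi allele has switched, so vi is the middle locus and the order is n – vi – dw.
Crossovers in the n–vi interval produce the single-crossover classes n DW vi and N dw VI (129 + 117 = 246) plus the double crossovers (22).
RF(n–vi) = (246 + 22) / 1500 = 268/1500 = 0.1787 → 17.9 m.u.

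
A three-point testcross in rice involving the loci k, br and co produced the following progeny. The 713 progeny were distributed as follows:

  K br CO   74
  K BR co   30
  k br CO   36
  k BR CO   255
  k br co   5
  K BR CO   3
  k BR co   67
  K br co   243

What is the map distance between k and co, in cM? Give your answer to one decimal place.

The two most frequent reciprocal classes, K br co and k BR CO, are the parental types, so the F1 was K br co / k BR CO.
The two rarest classes, k br co and K BR CO, are the double crossovers. Comparing them with the parentals, only the k allele has switched, so k is the middle locus and the order is br – k – co.
Crossovers in the k–co interval produce the single-crossover classes K br CO and k BR co (74 + 67 = 141) plus the double crossovers (8).
RF(k–co) = (141 + 8) / 713 = 149/713 = 0.2090 → 20.9 cM.

20.9 cM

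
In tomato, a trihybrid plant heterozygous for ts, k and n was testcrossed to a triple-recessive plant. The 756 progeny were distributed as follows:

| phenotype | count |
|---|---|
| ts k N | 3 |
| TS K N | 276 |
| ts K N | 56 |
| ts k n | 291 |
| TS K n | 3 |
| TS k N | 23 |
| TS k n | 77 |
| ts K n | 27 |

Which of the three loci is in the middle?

n

The two most frequent reciprocal classes, ts k n and TS K N, are the parental types, so the F1 was ts k n / TS K N.
The two rarest classes, ts k N and TS K n, are the double crossovers. Comparing them with the parentals, only the n allele has switched, so n is the middle locus and the order is ts – n – k.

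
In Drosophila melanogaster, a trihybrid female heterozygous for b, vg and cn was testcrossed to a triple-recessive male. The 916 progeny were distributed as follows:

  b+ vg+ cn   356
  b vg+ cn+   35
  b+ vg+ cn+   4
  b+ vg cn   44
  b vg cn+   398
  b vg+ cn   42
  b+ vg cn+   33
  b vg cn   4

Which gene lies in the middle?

cn

The two most frequent reciprocal classes, b vg cn+ and b+ vg+ cn, are the parental types, so the F1 was b vg cn+ / b+ vg+ cn.
The two rarest classes, b vg cn and b+ vg+ cn+, are the double crossovers. Comparing them with the parentals, only the cn allele has switched, so cn is the middle locus and the order is vg – cn – b.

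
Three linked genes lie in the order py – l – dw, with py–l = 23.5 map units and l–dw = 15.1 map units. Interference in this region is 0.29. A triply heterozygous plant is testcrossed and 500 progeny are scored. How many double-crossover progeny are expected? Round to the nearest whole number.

13

Map distances give recombination frequencies of 0.235 and 0.151 for the two intervals.
With interference 0.29 (so coincidence = 0.71), expected double-crossover frequency = 0.235 × 0.151 × 0.71 = 0.02519.
Expected number = 0.02519 × 500 = 12.60 ≈ 13.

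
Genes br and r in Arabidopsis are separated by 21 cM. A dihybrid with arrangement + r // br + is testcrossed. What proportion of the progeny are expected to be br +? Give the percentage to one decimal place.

39.5%

A map distance of 21 cM corresponds to a recombination frequency of 0.210.
The F1 is + r / br +, so br + is a parental gamete class with expected frequency (1 − r)/2 = 0.790/2 = 0.3950.
That is 0.3950 = 39.5% of the progeny.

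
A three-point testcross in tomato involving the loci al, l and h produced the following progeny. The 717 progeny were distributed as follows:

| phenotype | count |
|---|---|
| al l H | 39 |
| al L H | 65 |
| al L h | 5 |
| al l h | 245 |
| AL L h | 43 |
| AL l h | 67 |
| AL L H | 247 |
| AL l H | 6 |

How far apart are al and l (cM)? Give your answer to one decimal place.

The two most frequent reciprocal classes, al l h and AL L H, are the parental types, so the F1 was al l h / AL L H.
The two rarest classes, al L h and AL l H, are the double crossovers. Comparing them with the parentals, only the l allele has switched, so l is the middle locus and the order is al – l – h.
Crossovers in the al–l interval produce the single-crossover classes AL l h and al L H (67 + 65 = 132) plus the double crossovers (11).
RF(al–l) = (132 + 11) / 717 = 143/717 = 0.1994 → 19.9 cM.

19.9 cM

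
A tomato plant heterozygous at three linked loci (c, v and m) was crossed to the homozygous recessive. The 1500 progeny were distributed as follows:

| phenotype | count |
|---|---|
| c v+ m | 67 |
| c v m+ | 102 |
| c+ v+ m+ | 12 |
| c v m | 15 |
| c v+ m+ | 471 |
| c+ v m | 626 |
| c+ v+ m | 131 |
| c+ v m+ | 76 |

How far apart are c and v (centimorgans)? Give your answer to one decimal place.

The two most frequent reciprocal classes, c+ v m and c v+ m+, are the parental types, so the F1 was c+ v m / c v+ m+.
The two rarest classes, c v m and c+ v+ m+, are the double crossovers. Comparing them with the parentals, only the c allele has switched, so c is the middle locus and the order is m – c – v.
Crossovers in the c–v interval produce the single-crossover classes c+ v+ m and c v m+ (131 + 102 = 233) plus the double crossovers (27).
RF(c–v) = (233 + 27) / 1500 = 260/1500 = 0.1733 → 17.3 centimorgans.

17.3 centimorgans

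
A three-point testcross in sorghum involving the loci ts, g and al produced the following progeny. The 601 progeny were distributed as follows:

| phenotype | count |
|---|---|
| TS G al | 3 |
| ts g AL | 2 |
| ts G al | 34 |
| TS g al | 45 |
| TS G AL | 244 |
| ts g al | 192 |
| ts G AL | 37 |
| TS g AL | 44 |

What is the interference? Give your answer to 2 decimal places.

0.58

The two most frequent reciprocal classes, TS G AL and ts g al, are the parental types, so the F1 was TS G AL / ts g al.
The two rarest classes, TS G al and ts g AL, are the double crossovers. Comparing them with the parentals, only the al allele has switched, so al is the middle locus and the order is g – al – ts.
g–al: (78 + 5)/601 = 0.1381; al–ts: (82 + 5)/601 = 0.1448.
Expected DCO frequency = 0.1381 × 0.1448 ≈ 0.02000; observed = 5/601 ≈ 0.00832.
Coefficient of coincidence = 0.00832/0.02000 ≈ 0.42; interference = 1 − 0.42 = 0.58.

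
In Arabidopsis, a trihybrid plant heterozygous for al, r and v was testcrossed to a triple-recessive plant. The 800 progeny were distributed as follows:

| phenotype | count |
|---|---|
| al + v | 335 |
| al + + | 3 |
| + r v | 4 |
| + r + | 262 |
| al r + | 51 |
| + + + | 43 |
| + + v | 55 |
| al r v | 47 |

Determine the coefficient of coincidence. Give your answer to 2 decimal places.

The two most frequent reciprocal classes, al + v and + r +, are the parental types, so the F1 was al + v / + r +.
The two rarest classes, al + + and + r v, are the double crossovers. Comparing them with the parentals, only the v allele has switched, so v is the middle locus and the order is r – v – al.
r–v: (90 + 7)/800 = 0.1212; v–al: (106 + 7)/800 = 0.1412.
Expected DCO frequency = 0.1212 × 0.1412 ≈ 0.01711; observed = 7/800 ≈ 0.00875.
Coefficient of coincidence = 0.00875/0.01711 ≈ 0.51.

0.51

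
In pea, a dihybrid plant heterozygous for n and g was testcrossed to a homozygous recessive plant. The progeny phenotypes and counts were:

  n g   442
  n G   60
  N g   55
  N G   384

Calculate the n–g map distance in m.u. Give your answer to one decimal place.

12.2 m.u.

The two most frequent classes, N G (384) and n g (442), are the parental types, so the F1 was N G / n g.
The recombinant classes are N g and n G: 55 + 60 = 115.
Recombination frequency = 115/941 = 0.1222 ≈ 12.2%, i.e. 12.2 m.u.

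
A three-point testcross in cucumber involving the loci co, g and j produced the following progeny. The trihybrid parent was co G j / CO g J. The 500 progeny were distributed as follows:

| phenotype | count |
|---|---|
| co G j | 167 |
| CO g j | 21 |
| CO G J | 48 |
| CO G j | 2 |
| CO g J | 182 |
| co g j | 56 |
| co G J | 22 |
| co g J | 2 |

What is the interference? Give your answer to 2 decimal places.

0.61

The two rarest classes, CO G j and co g J, are the double crossovers. Comparing them with the parentals, only the co allele has switched, so co is the middle locus and the order is g – co – j.
g–co: (104 + 4)/500 = 0.2160; co–j: (43 + 4)/500 = 0.0940.
Expected DCO frequency = 0.2160 × 0.0940 ≈ 0.02030; observed = 4/500 ≈ 0.00800.
Coefficient of coincidence = 0.00800/0.02030 ≈ 0.39; interference = 1 − 0.39 = 0.61.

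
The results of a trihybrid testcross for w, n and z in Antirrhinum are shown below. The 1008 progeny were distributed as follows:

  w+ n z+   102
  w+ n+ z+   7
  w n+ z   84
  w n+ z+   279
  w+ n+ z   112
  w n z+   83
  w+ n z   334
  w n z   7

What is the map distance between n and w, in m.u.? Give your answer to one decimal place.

The two most frequent reciprocal classes, w+ n z and w n+ z+, are the parental types, so the F1 was w+ n z / w n+ z+.
The two rarest classes, w n z and w+ n+ z+, are the double crossovers. Comparing them with the parentals, only the w allele has switched, so w is the middle locus and the order is z – w – n.
Crossovers in the w–n interval produce the single-crossover classes w+ n+ z and w n z+ (112 + 83 = 195) plus the double crossovers (14).
RF(w–n) = (195 + 14) / 1008 = 209/1008 = 0.2073 → 20.7 m.u.

20.7 m.u.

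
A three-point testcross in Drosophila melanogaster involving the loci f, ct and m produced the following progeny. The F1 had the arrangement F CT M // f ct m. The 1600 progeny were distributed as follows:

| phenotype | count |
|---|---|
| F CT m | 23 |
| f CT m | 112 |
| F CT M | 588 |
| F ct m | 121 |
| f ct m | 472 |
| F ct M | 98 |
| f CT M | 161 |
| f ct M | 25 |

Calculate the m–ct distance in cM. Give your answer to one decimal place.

16.1 cM

The two rarest classes, F CT m and f ct M, are the double crossovers. Comparing them with the parentals, only the m allele has switched, so m is the middle locus and the order is ct – m – f.
Crossovers in the ct–m interval produce the single-crossover classes F ct M and f CT m (98 + 112 = 210) plus the double crossovers (48).
RF(ct–m) = (210 + 48) / 1600 = 258/1600 = 0.1613 → 16.1 cM.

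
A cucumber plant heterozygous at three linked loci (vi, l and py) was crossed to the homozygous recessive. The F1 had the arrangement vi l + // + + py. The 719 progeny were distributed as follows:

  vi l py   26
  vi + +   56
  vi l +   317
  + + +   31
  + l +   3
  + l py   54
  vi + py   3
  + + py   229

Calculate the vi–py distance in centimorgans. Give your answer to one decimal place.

8.8 centimorgans

The two rarest classes, + l + and vi + py, are the double crossovers. Comparing them with the parentals, only the vi allele has switched, so vi is the middle locus and the order is l – vi – py.
Crossovers in the vi–py interval produce the single-crossover classes vi l py and + + + (26 + 31 = 57) plus the double crossovers (6).
RF(vi–py) = (57 + 6) / 719 = 63/719 = 0.0876 → 8.8 centimorgans.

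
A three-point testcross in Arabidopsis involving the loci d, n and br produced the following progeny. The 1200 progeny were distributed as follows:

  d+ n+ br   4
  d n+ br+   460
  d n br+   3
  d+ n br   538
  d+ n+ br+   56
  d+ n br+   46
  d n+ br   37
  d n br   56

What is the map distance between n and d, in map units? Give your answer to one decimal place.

9.9 map units

The two most frequent reciprocal classes, d n+ br+ and d+ n br, are the parental types, so the F1 was d n+ br+ / d+ n br.
The two rarest classes, d n br+ and d+ n+ br, are the double crossovers. Comparing them with the parentals, only the n allele has switched, so n is the middle locus and the order is br – n – d.
Crossovers in the n–d interval produce the single-crossover classes d+ n+ br+ and d n br (56 + 56 = 112) plus the double crossovers (7).
RF(n–d) = (112 + 7) / 1200 = 119/1200 = 0.0992 → 9.9 map units.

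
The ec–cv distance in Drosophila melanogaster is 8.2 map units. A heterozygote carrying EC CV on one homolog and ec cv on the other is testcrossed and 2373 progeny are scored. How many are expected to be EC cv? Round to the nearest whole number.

97

A map distance of 8.2 map units corresponds to a recombination frequency of 0.082.
The F1 is EC CV / ec cv, so EC cv is a recombinant gamete class with expected frequency r/2 = 0.082/2 = 0.0410.
Expected number = 0.0410 × 2373 = 97.29 ≈ 97.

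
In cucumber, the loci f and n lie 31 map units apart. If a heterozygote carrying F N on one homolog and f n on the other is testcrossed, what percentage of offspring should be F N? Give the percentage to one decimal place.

A map distance of 31 map units corresponds to a recombination frequency of 0.310.
The F1 is F N / f n, so F N is a parental gamete class with expected frequency (1 − r)/2 = 0.690/2 = 0.3450.
That is 0.3450 = 34.5% of the progeny.

34.5%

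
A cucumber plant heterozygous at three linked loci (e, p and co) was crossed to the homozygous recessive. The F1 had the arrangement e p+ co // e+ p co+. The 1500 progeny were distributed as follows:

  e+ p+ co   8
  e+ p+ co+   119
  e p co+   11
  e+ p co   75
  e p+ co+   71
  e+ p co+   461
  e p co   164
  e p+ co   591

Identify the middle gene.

e

The two rarest classes, e+ p+ co and e p co+, are the double crossovers. Comparing them with the parentals, only the e allele has switched, so e is the middle locus and the order is p – e – co.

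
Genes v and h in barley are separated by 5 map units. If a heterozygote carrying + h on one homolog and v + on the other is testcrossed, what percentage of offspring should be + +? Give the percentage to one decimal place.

2.5%

A map distance of 5 map units corresponds to a recombination frequency of 0.050.
The F1 is + h / v +, so + + is a recombinant gamete class with expected frequency r/2 = 0.050/2 = 0.0250.
That is 0.0250 = 2.5% of the progeny.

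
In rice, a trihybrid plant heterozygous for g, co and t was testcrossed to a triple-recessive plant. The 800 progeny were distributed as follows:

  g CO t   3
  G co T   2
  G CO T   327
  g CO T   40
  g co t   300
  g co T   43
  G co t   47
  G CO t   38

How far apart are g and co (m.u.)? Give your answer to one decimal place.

11.5 m.u.

The two most frequent reciprocal classes, g co t and G CO T, are the parental types, so the F1 was g co t / G CO T.
The two rarest classes, g CO t and G co T, are the double crossovers. Comparing them with the parentals, only the co allele has switched, so co is the middle locus and the order is t – co – g.
Crossovers in the co–g interval produce the single-crossover classes G co t and g CO T (47 + 40 = 87) plus the double crossovers (5).
RF(co–g) = (87 + 5) / 800 = 92/800 = 0.1150 → 11.5 m.u.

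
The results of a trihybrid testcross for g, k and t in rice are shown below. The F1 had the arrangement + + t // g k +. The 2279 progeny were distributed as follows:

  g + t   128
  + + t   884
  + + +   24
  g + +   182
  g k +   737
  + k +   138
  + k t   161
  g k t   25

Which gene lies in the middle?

The two rarest classes, + + + and g k t, are the double crossovers. Comparing them with the parentals, only the t allele has switched, so t is the middle locus and the order is g – t – k.

t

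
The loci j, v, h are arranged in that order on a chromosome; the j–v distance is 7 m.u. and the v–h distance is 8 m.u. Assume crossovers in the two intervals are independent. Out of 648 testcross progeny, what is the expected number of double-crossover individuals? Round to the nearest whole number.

Map distances give recombination frequencies of 0.070 and 0.080 for the two intervals.
With no interference, expected double-crossover frequency = 0.070 × 0.080 = 0.00560.
Expected number = 0.00560 × 648 = 3.63 ≈ 4.

4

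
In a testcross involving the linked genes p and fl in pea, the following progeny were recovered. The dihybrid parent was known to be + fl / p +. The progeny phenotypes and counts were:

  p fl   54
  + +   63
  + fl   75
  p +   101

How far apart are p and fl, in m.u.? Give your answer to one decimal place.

The recombinant classes are + + and p fl: 63 + 54 = 117.
Recombination frequency = 117/293 = 0.3993 ≈ 39.9%, i.e. 39.9 m.u.

39.9 m.u.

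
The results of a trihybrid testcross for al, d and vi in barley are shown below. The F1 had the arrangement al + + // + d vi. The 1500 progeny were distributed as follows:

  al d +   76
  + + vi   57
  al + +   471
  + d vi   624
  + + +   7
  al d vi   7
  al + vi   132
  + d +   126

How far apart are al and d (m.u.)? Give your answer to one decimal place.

The two rarest classes, + + + and al d vi, are the double crossovers. Comparing them with the parentals, only the al allele has switched, so al is the middle locus and the order is vi – al – d.
Crossovers in the al–d interval produce the single-crossover classes al d + and + + vi (76 + 57 = 133) plus the double crossovers (14).
RF(al–d) = (133 + 14) / 1500 = 147/1500 = 0.0980 → 9.8 m.u.

9.8 m.u.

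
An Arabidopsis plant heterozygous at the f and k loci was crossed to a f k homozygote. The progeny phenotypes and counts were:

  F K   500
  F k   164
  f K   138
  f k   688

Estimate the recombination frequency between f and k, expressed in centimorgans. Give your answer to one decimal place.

20.3 centimorgans

The two most frequent classes, F K (500) and f k (688), are the parental types, so the F1 was F K / f k.
The recombinant classes are F k and f K: 164 + 138 = 302.
Recombination frequency = 302/1490 = 0.2027 ≈ 20.3%, i.e. 20.3 centimorgans.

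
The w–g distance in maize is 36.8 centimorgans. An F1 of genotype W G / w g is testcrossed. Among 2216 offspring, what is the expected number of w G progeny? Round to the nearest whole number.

A map distance of 36.8 centimorgans corresponds to a recombination frequency of 0.368.
The F1 is W G / w g, so w G is a recombinant gamete class with expected frequency r/2 = 0.368/2 = 0.1840.
Expected number = 0.1840 × 2216 = 407.74 ≈ 408.

408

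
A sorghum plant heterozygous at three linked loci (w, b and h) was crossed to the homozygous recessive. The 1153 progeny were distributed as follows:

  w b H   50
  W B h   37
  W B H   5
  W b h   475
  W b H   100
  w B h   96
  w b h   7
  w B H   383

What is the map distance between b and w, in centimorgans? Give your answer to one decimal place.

The two most frequent reciprocal classes, W b h and w B H, are the parental types, so the F1 was W b h / w B H.
The two rarest classes, w b h and W B H, are the double crossovers. Comparing them with the parentals, only the w allele has switched, so w is the middle locus and the order is b – w – h.
Crossovers in the b–w interval produce the single-crossover classes W B h and w b H (37 + 50 = 87) plus the double crossovers (12).
RF(b–w) = (87 + 12) / 1153 = 99/1153 = 0.0859 → 8.6 centimorgans.

8.6 centimorgans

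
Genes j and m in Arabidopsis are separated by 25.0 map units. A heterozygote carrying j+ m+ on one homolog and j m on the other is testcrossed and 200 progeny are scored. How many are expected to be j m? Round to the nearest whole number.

A map distance of 25.0 map units corresponds to a recombination frequency of 0.250.
The F1 is j+ m+ / j m, so j m is a parental gamete class with expected frequency (1 − r)/2 = 0.750/2 = 0.3750.
Expected number = 0.3750 × 200 = 75.00 ≈ 75.

75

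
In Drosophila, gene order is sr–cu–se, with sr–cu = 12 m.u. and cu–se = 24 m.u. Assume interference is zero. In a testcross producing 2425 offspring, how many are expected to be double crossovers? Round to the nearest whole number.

70

Map distances give recombination frequencies of 0.120 and 0.240 for the two intervals.
With no interference, expected double-crossover frequency = 0.120 × 0.240 = 0.02880.
Expected number = 0.02880 × 2425 = 69.84 ≈ 70.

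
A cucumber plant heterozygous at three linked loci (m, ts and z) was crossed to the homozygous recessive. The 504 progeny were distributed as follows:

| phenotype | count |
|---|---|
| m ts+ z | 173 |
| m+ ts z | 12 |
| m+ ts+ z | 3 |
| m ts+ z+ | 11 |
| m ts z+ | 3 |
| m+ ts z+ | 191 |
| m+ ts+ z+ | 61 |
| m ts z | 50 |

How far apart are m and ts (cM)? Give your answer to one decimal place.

The two most frequent reciprocal classes, m+ ts z+ and m ts+ z, are the parental types, so the F1 was m+ ts z+ / m ts+ z.
The two rarest classes, m ts z+ and m+ ts+ z, are the double crossovers. Comparing them with the parentals, only the m allele has switched, so m is the middle locus and the order is z – m – ts.
Crossovers in the m–ts interval produce the single-crossover classes m+ ts+ z+ and m ts z (61 + 50 = 111) plus the double crossovers (6).
RF(m–ts) = (111 + 6) / 504 = 117/504 = 0.2321 → 23.2 cM.

23.2 cM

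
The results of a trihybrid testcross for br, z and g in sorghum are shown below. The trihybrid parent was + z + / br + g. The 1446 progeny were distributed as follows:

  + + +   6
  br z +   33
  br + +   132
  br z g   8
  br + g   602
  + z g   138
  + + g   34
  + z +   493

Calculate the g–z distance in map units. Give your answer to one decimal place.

The two rarest classes, + + + and br z g, are the double crossovers. Comparing them with the parentals, only the z allele has switched, so z is the middle locus and the order is g – z – br.
Crossovers in the g–z interval produce the single-crossover classes + z g and br + + (138 + 132 = 270) plus the double crossovers (14).
RF(g–z) = (270 + 14) / 1446 = 284/1446 = 0.1964 → 19.6 map units.

19.6 map units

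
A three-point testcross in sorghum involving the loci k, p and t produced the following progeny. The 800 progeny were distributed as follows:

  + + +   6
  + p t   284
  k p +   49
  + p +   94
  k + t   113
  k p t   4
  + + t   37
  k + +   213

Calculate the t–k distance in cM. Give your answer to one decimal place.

27.1 cM

The two most frequent reciprocal classes, + p t and k + +, are the parental types, so the F1 was + p t / k + +.
The two rarest classes, k p t and + + +, are the double crossovers. Comparing them with the parentals, only the k allele has switched, so k is the middle locus and the order is t – k – p.
Crossovers in the t–k interval produce the single-crossover classes + p + and k + t (94 + 113 = 207) plus the double crossovers (10).
RF(t–k) = (207 + 10) / 800 = 217/800 = 0.2712 → 27.1 cM.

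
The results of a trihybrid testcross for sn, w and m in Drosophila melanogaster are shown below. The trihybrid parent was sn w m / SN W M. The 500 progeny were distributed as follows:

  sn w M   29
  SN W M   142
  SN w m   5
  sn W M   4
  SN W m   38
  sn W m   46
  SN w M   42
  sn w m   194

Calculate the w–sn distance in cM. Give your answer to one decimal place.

19.4 cM

The two rarest classes, SN w m and sn W M, are the double crossovers. Comparing them with the parentals, only the sn allele has switched, so sn is the middle locus and the order is m – sn – w.
Crossovers in the sn–w interval produce the single-crossover classes sn W m and SN w M (46 + 42 = 88) plus the double crossovers (9).
RF(sn–w) = (88 + 9) / 500 = 97/500 = 0.1940 → 19.4 cM.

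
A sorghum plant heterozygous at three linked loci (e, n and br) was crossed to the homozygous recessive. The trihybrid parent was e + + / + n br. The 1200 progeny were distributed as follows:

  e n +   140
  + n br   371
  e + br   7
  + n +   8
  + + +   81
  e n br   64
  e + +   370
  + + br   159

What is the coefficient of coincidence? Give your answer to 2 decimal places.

0.36

The two rarest classes, e + br and + n +, are the double crossovers. Comparing them with the parentals, only the br allele has switched, so br is the middle locus and the order is e – br – n.
e–br: (145 + 15)/1200 = 0.1333; br–n: (299 + 15)/1200 = 0.2617.
Expected DCO frequency = 0.1333 × 0.2617 ≈ 0.03488; observed = 15/1200 ≈ 0.01250.
Coefficient of coincidence = 0.01250/0.03488 ≈ 0.36.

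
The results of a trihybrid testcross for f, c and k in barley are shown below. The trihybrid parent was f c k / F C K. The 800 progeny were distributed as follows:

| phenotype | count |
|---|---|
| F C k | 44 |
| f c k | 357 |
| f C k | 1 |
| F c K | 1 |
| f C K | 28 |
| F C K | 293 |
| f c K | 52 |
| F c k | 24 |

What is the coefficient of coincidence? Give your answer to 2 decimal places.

The two rarest classes, f C k and F c K, are the double crossovers. Comparing them with the parentals, only the c allele has switched, so c is the middle locus and the order is k – c – f.
k–c: (96 + 2)/800 = 0.1225; c–f: (52 + 2)/800 = 0.0675.
Expected DCO frequency = 0.1225 × 0.0675 ≈ 0.00827; observed = 2/800 ≈ 0.00250.
Coefficient of coincidence = 0.00250/0.00827 ≈ 0.30.

0.30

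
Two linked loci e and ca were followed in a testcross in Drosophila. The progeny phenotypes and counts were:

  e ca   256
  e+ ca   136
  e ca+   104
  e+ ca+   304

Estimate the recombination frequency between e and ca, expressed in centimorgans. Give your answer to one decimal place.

30.0 centimorgans

The two most frequent classes, e+ ca+ (304) and e ca (256), are the parental types, so the F1 was e+ ca+ / e ca.
The recombinant classes are e+ ca and e ca+: 136 + 104 = 240.
Recombination frequency = 240/800 = 0.3000 ≈ 30.0%, i.e. 30.0 centimorgans.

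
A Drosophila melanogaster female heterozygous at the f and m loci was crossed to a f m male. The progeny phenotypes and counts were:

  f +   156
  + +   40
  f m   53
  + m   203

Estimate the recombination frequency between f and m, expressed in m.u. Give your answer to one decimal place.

The two most frequent classes, + m (203) and f + (156), are the parental types, so the F1 was + m / f +.
The recombinant classes are + + and f m: 40 + 53 = 93.
Recombination frequency = 93/452 = 0.2058 ≈ 20.6%, i.e. 20.6 m.u.

20.6 m.u.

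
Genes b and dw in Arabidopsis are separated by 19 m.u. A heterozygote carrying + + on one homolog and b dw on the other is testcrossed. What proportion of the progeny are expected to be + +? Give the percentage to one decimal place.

40.5%

A map distance of 19 m.u. corresponds to a recombination frequency of 0.190.
The F1 is + + / b dw, so + + is a parental gamete class with expected frequency (1 − r)/2 = 0.810/2 = 0.4050.
That is 0.4050 = 40.5% of the progeny.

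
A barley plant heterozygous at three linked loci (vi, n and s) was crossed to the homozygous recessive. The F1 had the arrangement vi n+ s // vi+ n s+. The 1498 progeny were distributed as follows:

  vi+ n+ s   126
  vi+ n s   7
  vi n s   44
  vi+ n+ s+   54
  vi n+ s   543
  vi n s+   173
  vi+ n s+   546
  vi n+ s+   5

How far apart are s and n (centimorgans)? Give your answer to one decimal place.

The two rarest classes, vi n+ s+ and vi+ n s, are the double crossovers. Comparing them with the parentals, only the s allele has switched, so s is the middle locus and the order is n – s – vi.
Crossovers in the n–s interval produce the single-crossover classes vi n s and vi+ n+ s+ (44 + 54 = 98) plus the double crossovers (12).
RF(n–s) = (98 + 12) / 1498 = 110/1498 = 0.0734 → 7.3 centimorgans.

7.3 centimorgans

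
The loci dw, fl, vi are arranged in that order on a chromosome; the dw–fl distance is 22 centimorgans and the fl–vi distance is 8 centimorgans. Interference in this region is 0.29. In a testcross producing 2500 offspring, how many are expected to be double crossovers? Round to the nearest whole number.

31

Map distances give recombination frequencies of 0.220 and 0.080 for the two intervals.
With interference 0.29 (so coincidence = 0.71), expected double-crossover frequency = 0.220 × 0.080 × 0.71 = 0.01250.
Expected number = 0.01250 × 2500 = 31.24 ≈ 31.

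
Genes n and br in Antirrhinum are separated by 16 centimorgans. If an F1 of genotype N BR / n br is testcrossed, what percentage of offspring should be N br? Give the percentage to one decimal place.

8.0%

A map distance of 16 centimorgans corresponds to a recombination frequency of 0.160.
The F1 is N BR / n br, so N br is a recombinant gamete class with expected frequency r/2 = 0.160/2 = 0.0800.
That is 0.0800 = 8.0% of the progeny.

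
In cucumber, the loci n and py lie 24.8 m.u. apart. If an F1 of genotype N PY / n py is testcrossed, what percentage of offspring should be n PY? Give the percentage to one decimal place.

A map distance of 24.8 m.u. corresponds to a recombination frequency of 0.248.
The F1 is N PY / n py, so n PY is a recombinant gamete class with expected frequency r/2 = 0.248/2 = 0.1240.
That is 0.1240 = 12.4% of the progeny.

12.4%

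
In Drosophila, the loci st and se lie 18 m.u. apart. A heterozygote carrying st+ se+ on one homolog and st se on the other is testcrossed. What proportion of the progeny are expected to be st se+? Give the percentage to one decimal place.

A map distance of 18 m.u. corresponds to a recombination frequency of 0.180.
The F1 is st+ se+ / st se, so st se+ is a recombinant gamete class with expected frequency r/2 = 0.180/2 = 0.0900.
That is 0.0900 = 9.0% of the progeny.

9.0%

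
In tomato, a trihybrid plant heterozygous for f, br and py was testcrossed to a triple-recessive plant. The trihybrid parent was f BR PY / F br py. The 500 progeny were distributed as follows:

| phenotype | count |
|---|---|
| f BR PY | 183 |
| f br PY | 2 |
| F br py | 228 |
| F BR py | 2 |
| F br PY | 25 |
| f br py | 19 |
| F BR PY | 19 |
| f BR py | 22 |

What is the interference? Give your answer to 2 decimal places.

0.07

The two rarest classes, f br PY and F BR py, are the double crossovers. Comparing them with the parentals, only the br allele has switched, so br is the middle locus and the order is f – br – py.
f–br: (38 + 4)/500 = 0.0840; br–py: (47 + 4)/500 = 0.1020.
Expected DCO frequency = 0.0840 × 0.1020 ≈ 0.00857; observed = 4/500 ≈ 0.00800.
Coefficient of coincidence = 0.00800/0.00857 ≈ 0.93; interference = 1 − 0.93 = 0.07.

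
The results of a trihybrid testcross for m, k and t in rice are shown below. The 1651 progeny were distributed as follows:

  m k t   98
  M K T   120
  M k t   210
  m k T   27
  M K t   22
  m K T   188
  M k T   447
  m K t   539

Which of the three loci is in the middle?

The two most frequent reciprocal classes, M k T and m K t, are the parental types, so the F1 was M k T / m K t.
The two rarest classes, m k T and M K t, are the double crossovers. Comparing them with the parentals, only the m allele has switched, so m is the middle locus and the order is t – m – k.

m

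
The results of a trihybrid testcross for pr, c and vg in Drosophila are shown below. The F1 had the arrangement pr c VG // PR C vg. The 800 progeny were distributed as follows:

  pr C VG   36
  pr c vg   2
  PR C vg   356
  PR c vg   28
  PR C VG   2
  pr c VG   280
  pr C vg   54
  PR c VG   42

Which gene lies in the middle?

The two rarest classes, pr c vg and PR C VG, are the double crossovers. Comparing them with the parentals, only the vg allele has switched, so vg is the middle locus and the order is pr – vg – c.

vg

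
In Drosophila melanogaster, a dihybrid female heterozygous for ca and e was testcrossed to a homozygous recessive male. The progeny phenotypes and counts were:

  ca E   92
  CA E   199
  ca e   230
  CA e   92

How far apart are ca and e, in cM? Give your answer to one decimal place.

30.0 cM

The two most frequent classes, CA E (199) and ca e (230), are the parental types, so the F1 was CA E / ca e.
The recombinant classes are CA e and ca E: 92 + 92 = 184.
Recombination frequency = 184/613 = 0.3002 ≈ 30.0%, i.e. 30.0 cM.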